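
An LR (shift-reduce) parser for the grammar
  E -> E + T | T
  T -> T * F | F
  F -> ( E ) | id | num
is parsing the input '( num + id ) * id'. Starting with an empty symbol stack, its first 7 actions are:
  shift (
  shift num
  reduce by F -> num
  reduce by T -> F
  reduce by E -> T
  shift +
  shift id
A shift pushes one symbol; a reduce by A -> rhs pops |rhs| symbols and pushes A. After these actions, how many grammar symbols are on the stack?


Tracking the symbol stack through each action:
  Action 1: shift '(' : push -> stack = [(] (size 1)
  Action 2: shift 'num' : push -> stack = [(, num] (size 2)
  Action 3: reduce by F -> num : pop 1, push F -> stack = [(, F] (size 2)
  Action 4: reduce by T -> F : pop 1, push T -> stack = [(, T] (size 2)
  Action 5: reduce by E -> T : pop 1, push E -> stack = [(, E] (size 2)
  Action 6: shift '+' : push -> stack = [(, E, +] (size 3)
  Action 7: shift 'id' : push -> stack = [(, E, +, id] (size 4)
Final stack size: 4

4


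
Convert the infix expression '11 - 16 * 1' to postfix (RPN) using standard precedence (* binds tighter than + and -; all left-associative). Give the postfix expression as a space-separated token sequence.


Applying the shunting-yard algorithm:
  Operand 11 -> output
  Push '-' onto operator stack -> op-stack: [-]
  Operand 16 -> output
  Push '*' onto operator stack -> op-stack: [-, *]
  Operand 1 -> output
  End of input: pop '*' to output
  End of input: pop '-' to output
Postfix result: 11 16 1 * -

11 16 1 * -


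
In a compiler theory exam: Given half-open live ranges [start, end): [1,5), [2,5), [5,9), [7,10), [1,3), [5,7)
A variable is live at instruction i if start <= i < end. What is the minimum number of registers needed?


Live ranges:
  Var0: [1, 5)
  Var1: [2, 5)
  Var2: [5, 9)
  Var3: [7, 10)
  Var4: [1, 3)
  Var5: [5, 7)
Sweep-line events (position, delta, active):
  pos=1 start -> active=1
  pos=1 start -> active=2
  pos=2 start -> active=3
  pos=3 end -> active=2
  pos=5 end -> active=1
  pos=5 end -> active=0
  pos=5 start -> active=1
  pos=5 start -> active=2
  pos=7 end -> active=1
  pos=7 start -> active=2
  pos=9 end -> active=1
  pos=10 end -> active=0
Maximum simultaneous active: 3
Minimum registers needed: 3

3


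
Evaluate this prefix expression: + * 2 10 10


Parsing prefix expression: + * 2 10 10
Step 1: Innermost operation '* 2 10'
  2 * 10 = 20
Step 2: Outer operation '+ [20] 10'
  20 + 10 = 30

30


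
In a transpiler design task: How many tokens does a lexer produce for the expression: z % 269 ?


Scanning 'z % 269'
Token 1: 'z' -> identifier
Token 2: '%' -> operator
Token 3: '269' -> integer_literal
Total tokens: 3

3


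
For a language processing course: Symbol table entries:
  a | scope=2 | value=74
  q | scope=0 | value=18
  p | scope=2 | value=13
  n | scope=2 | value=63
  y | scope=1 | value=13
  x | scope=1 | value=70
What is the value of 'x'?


Searching symbol table for 'x':
  a | scope=2 | value=74
  q | scope=0 | value=18
  p | scope=2 | value=13
  n | scope=2 | value=63
  y | scope=1 | value=13
  x | scope=1 | value=70 <- MATCH
Found 'x' at scope 1 with value 70

70


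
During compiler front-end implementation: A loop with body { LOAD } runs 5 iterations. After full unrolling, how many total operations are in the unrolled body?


Loop body operations: LOAD (1 op per iteration)
Unrolling 5 iterations:
  Iteration 1: LOAD (1 ops)
  Iteration 2: LOAD (1 ops)
  Iteration 3: LOAD (1 ops)
  Iteration 4: LOAD (1 ops)
  Iteration 5: LOAD (1 ops)
Total: 5 iterations * 1 ops/iter = 5 operations

5


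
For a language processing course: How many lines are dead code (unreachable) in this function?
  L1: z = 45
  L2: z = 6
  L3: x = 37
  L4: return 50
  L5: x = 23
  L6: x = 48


Analyzing control flow:
  L1: reachable (before return)
  L2: reachable (before return)
  L3: reachable (before return)
  L4: reachable (return statement)
  L5: DEAD (after return at L4)
  L6: DEAD (after return at L4)
Return at L4, total lines = 6
Dead lines: L5 through L6
Count: 2

2


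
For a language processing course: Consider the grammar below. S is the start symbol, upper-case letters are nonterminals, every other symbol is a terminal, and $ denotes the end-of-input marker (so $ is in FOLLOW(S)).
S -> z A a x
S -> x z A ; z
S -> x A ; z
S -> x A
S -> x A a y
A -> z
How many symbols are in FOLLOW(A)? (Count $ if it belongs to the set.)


S is the start symbol and does not occur in any rule body, so FOLLOW(S) = {$}.
Examining every occurrence of A in a rule body:
  S -> z A a x : A is followed by terminal 'a' -> add 'a'
  S -> x z A ; z : A is followed by terminal ';' -> add ';'
  S -> x A ; z : A is followed by terminal ';' -> add ';' (already in the set)
  S -> x A : A is at the right end -> add FOLLOW(S) = {$}
  S -> x A a y : A is followed by terminal 'a' -> add 'a' (already in the set)
  A -> z : A does not occur in the body -> contributes nothing
FOLLOW(A) = {;, a, $}
Count: 3

3


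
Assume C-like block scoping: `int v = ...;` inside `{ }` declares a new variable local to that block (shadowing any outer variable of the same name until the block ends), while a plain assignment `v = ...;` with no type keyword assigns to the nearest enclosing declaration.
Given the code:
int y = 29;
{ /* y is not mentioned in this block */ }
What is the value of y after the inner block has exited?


Analyzing scoping rules:
Outer scope: declares y = 29
Inner block: y is neither redeclared nor assigned -> unchanged
After the block -> 29
Result: 29

29


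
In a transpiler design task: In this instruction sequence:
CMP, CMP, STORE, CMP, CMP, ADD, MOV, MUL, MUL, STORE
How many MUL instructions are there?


Scanning instruction sequence for MUL:
  Position 1: CMP
  Position 2: CMP
  Position 3: STORE
  Position 4: CMP
  Position 5: CMP
  Position 6: ADD
  Position 7: MOV
  Position 8: MUL <- MATCH
  Position 9: MUL <- MATCH
  Position 10: STORE
Matches at positions: [8, 9]
Total MUL count: 2

2


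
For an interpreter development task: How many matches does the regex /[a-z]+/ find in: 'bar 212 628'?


Pattern: /[a-z]+/ (identifiers)
Input: 'bar 212 628'
Scanning for matches:
  Match 1: 'bar'
Total matches: 1

1


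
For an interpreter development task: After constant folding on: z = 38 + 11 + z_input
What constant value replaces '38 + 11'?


Identifying constant sub-expression:
  Original: z = 38 + 11 + z_input
  38 and 11 are both compile-time constants
  Evaluating: 38 + 11 = 49
  After folding: z = 49 + z_input

49


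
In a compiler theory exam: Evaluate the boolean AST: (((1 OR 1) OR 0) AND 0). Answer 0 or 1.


Step 1: Evaluate inner node
  1 OR 1 = 1
Step 2: Evaluate next node
  1 OR 0 = 1
Step 3: Evaluate root node
  1 AND 0 = 0

0


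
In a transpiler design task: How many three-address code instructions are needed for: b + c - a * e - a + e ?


Expression: b + c - a * e - a + e
Generating three-address code (respecting * over +/- precedence):
  Instruction 1: t1 = a * e
  Instruction 2: t2 = b + c
  Instruction 3: t3 = t2 - t1
  Instruction 4: t4 = t3 - a
  Instruction 5: t5 = t4 + e
Total instructions: 5

5


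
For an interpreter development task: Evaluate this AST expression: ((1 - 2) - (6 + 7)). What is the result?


Expression: ((1 - 2) - (6 + 7))
Evaluating step by step:
  1 - 2 = -1
  6 + 7 = 13
  -1 - 13 = -14
Result: -14

-14


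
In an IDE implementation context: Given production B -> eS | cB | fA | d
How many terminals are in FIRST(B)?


Production: B -> eS | cB | fA | d
Examining each alternative for leading terminals:
  B -> eS : first terminal = 'e'
  B -> cB : first terminal = 'c'
  B -> fA : first terminal = 'f'
  B -> d : first terminal = 'd'
FIRST(B) = {c, d, e, f}
Count: 4

4


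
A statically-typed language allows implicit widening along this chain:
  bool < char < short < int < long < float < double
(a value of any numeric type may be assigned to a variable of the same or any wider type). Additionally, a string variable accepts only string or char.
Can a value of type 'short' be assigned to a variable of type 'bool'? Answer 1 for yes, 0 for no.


Target variable type: bool
Source value type: short
Numeric ranks: short=2, bool=0
Widening allowed iff rank(source) <= rank(target): 2 <= 0? No
Result: 0

0


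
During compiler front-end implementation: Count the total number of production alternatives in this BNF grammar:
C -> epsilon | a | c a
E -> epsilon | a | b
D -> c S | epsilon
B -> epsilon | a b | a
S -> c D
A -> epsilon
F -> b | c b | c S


Counting alternatives per rule:
  C: 3 alternative(s)
  E: 3 alternative(s)
  D: 2 alternative(s)
  B: 3 alternative(s)
  S: 1 alternative(s)
  A: 1 alternative(s)
  F: 3 alternative(s)
Sum: 3 + 3 + 2 + 3 + 1 + 1 + 3 = 16

16


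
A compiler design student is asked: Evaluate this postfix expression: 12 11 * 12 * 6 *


Processing tokens left to right:
Push 12, Push 11
Pop 12 and 11, compute 12 * 11 = 132, push 132
Push 12
Pop 132 and 12, compute 132 * 12 = 1584, push 1584
Push 6
Pop 1584 and 6, compute 1584 * 6 = 9504, push 9504
Stack result: 9504

9504


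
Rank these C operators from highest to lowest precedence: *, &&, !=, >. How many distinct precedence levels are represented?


Looking up precedence for each operator:
  * -> precedence 6
  && -> precedence 2
  != -> precedence 3
  > -> precedence 4
Sorted highest to lowest: *, >, !=, &&
Distinct precedence values: [6, 4, 3, 2]
Number of distinct levels: 4

4


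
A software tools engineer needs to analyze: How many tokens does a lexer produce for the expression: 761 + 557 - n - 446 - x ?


Scanning '761 + 557 - n - 446 - x'
Token 1: '761' -> integer_literal
Token 2: '+' -> operator
Token 3: '557' -> integer_literal
Token 4: '-' -> operator
Token 5: 'n' -> identifier
Token 6: '-' -> operator
Token 7: '446' -> integer_literal
Token 8: '-' -> operator
Token 9: 'x' -> identifier
Total tokens: 9

9


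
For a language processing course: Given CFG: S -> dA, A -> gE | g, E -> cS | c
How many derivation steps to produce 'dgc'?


Grammar: S -> dA, A -> gE | g, E -> cS | c
Deriving 'dgc':
Step 1: S -> dA => dA
Step 2: A -> gE => dgE
Step 3: E -> c => dgc
Total derivation steps: 3

3


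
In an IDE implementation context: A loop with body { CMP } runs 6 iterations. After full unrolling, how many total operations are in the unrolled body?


Loop body operations: CMP (1 op per iteration)
Unrolling 6 iterations:
  Iteration 1: CMP (1 ops)
  Iteration 2: CMP (1 ops)
  Iteration 3: CMP (1 ops)
  Iteration 4: CMP (1 ops)
  Iteration 5: CMP (1 ops)
  Iteration 6: CMP (1 ops)
Total: 6 iterations * 1 ops/iter = 6 operations

6


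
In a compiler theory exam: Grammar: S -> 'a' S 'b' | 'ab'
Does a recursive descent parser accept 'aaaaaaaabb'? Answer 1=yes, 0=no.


Grammar accepts strings of the form a^n b^n (n >= 1)
Word: 'aaaaaaaabb'
Counting: 8 a's and 2 b's
Check: 8 == 2? No
Mismatch: a-count != b-count
Rejected

0


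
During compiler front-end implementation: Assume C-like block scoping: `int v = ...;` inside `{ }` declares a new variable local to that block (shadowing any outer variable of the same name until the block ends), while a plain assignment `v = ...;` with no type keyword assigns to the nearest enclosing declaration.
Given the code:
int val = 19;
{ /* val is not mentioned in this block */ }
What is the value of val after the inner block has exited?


Analyzing scoping rules:
Outer scope: declares val = 19
Inner block: val is neither redeclared nor assigned -> unchanged
After the block -> 19
Result: 19

19


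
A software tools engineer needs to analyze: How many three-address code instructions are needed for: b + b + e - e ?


Expression: b + b + e - e
Generating three-address code (respecting * over +/- precedence):
  Instruction 1: t1 = b + b
  Instruction 2: t2 = t1 + e
  Instruction 3: t3 = t2 - e
Total instructions: 3

3


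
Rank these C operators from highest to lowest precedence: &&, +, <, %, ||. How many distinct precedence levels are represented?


Looking up precedence for each operator:
  && -> precedence 2
  + -> precedence 5
  < -> precedence 4
  % -> precedence 6
  || -> precedence 1
Sorted highest to lowest: %, +, <, &&, ||
Distinct precedence values: [6, 5, 4, 2, 1]
Number of distinct levels: 5

5


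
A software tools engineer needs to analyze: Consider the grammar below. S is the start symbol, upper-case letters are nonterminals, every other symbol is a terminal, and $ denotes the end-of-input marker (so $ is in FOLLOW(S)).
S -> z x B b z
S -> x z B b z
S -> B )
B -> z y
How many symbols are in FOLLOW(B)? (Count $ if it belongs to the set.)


S is the start symbol and does not occur in any rule body, so FOLLOW(S) = {$}.
Examining every occurrence of B in a rule body:
  S -> z x B b z : B is followed by terminal 'b' -> add 'b'
  S -> x z B b z : B is followed by terminal 'b' -> add 'b' (already in the set)
  S -> B ) : B is followed by terminal ')' -> add ')'
  B -> z y : B does not occur in the body -> contributes nothing
FOLLOW(B) = {), b}
Count: 2

2


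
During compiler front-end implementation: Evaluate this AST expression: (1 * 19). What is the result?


Expression: (1 * 19)
Evaluating step by step:
  1 * 19 = 19
Result: 19

19


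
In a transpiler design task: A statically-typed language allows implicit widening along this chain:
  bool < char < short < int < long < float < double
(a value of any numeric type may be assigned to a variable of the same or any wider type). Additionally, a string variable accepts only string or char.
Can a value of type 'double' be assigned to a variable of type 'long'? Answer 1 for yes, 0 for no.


Target variable type: long
Source value type: double
Numeric ranks: double=6, long=4
Widening allowed iff rank(source) <= rank(target): 6 <= 4? No
Result: 0

0


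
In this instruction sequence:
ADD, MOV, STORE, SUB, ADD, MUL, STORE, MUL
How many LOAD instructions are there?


Scanning instruction sequence for LOAD:
  Position 1: ADD
  Position 2: MOV
  Position 3: STORE
  Position 4: SUB
  Position 5: ADD
  Position 6: MUL
  Position 7: STORE
  Position 8: MUL
Matches at positions: []
Total LOAD count: 0

0


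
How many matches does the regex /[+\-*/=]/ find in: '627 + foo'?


Pattern: /[+\-*/=]/ (operators)
Input: '627 + foo'
Scanning for matches:
  Match 1: '+'
Total matches: 1

1


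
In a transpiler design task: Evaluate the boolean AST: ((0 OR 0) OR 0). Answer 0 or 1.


Step 1: Evaluate inner node
  0 OR 0 = 0
Step 2: Evaluate root node
  0 OR 0 = 0

0


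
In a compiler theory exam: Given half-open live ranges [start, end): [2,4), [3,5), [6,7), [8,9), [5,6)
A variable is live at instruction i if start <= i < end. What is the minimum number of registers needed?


Live ranges:
  Var0: [2, 4)
  Var1: [3, 5)
  Var2: [6, 7)
  Var3: [8, 9)
  Var4: [5, 6)
Sweep-line events (position, delta, active):
  pos=2 start -> active=1
  pos=3 start -> active=2
  pos=4 end -> active=1
  pos=5 end -> active=0
  pos=5 start -> active=1
  pos=6 end -> active=0
  pos=6 start -> active=1
  pos=7 end -> active=0
  pos=8 start -> active=1
  pos=9 end -> active=0
Maximum simultaneous active: 2
Minimum registers needed: 2

2


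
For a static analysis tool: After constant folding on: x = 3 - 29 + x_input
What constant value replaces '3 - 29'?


Identifying constant sub-expression:
  Original: x = 3 - 29 + x_input
  3 and 29 are both compile-time constants
  Evaluating: 3 - 29 = -26
  After folding: x = -26 + x_input

-26


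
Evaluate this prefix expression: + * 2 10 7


Parsing prefix expression: + * 2 10 7
Step 1: Innermost operation '* 2 10'
  2 * 10 = 20
Step 2: Outer operation '+ [20] 7'
  20 + 7 = 27

27


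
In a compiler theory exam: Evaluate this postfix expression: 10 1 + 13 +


Processing tokens left to right:
Push 10, Push 1
Pop 10 and 1, compute 10 + 1 = 11, push 11
Push 13
Pop 11 and 13, compute 11 + 13 = 24, push 24
Stack result: 24

24


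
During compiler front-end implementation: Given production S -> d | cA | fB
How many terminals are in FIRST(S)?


Production: S -> d | cA | fB
Examining each alternative for leading terminals:
  S -> d : first terminal = 'd'
  S -> cA : first terminal = 'c'
  S -> fB : first terminal = 'f'
FIRST(S) = {c, d, f}
Count: 3

3


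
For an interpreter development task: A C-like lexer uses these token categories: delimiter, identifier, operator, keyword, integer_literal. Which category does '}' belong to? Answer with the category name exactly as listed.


Token: '}'
Checking categories:
  identifier: no
  integer_literal: no
  operator: no
  keyword: no
  delimiter: YES
Category: delimiter

delimiter


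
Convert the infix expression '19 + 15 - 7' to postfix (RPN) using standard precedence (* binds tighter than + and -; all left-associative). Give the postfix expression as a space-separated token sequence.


Applying the shunting-yard algorithm:
  Operand 19 -> output
  Push '+' onto operator stack -> op-stack: [+]
  Operand 15 -> output
  See '-' (prec 1); top '+' (prec 1) >= it -> pop '+' to output
  Push '-' onto operator stack -> op-stack: [-]
  Operand 7 -> output
  End of input: pop '-' to output
Postfix result: 19 15 + 7 -

19 15 + 7 -


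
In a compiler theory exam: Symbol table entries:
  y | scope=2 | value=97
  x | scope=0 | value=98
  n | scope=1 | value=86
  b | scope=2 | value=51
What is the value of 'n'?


Searching symbol table for 'n':
  y | scope=2 | value=97
  x | scope=0 | value=98
  n | scope=1 | value=86 <- MATCH
  b | scope=2 | value=51
Found 'n' at scope 1 with value 86

86


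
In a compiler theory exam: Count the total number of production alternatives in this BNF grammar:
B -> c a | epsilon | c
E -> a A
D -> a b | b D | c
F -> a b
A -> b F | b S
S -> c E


Counting alternatives per rule:
  B: 3 alternative(s)
  E: 1 alternative(s)
  D: 3 alternative(s)
  F: 1 alternative(s)
  A: 2 alternative(s)
  S: 1 alternative(s)
Sum: 3 + 1 + 3 + 1 + 2 + 1 = 11

11


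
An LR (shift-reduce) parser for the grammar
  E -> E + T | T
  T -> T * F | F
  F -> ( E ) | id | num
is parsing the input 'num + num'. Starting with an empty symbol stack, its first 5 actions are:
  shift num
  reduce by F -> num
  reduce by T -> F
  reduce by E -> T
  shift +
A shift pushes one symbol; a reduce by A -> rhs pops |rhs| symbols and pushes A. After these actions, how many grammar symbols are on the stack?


Tracking the symbol stack through each action:
  Action 1: shift 'num' : push -> stack = [num] (size 1)
  Action 2: reduce by F -> num : pop 1, push F -> stack = [F] (size 1)
  Action 3: reduce by T -> F : pop 1, push T -> stack = [T] (size 1)
  Action 4: reduce by E -> T : pop 1, push E -> stack = [E] (size 1)
  Action 5: shift '+' : push -> stack = [E, +] (size 2)
Final stack size: 2

2


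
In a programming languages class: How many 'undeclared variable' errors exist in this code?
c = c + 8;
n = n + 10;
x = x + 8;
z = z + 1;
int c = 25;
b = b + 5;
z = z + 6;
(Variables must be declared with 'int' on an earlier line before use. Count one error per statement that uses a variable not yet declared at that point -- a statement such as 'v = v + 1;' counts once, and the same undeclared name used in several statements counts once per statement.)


Scanning code line by line:
  Line 1: use 'c' -> ERROR (undeclared)
  Line 2: use 'n' -> ERROR (undeclared)
  Line 3: use 'x' -> ERROR (undeclared)
  Line 4: use 'z' -> ERROR (undeclared)
  Line 5: declare 'c' -> declared = ['c']
  Line 6: use 'b' -> ERROR (undeclared)
  Line 7: use 'z' -> ERROR (undeclared)
Total undeclared variable errors: 6

6


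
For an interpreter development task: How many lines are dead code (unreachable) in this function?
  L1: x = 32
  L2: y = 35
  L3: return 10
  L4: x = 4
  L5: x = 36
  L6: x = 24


Analyzing control flow:
  L1: reachable (before return)
  L2: reachable (before return)
  L3: reachable (return statement)
  L4: DEAD (after return at L3)
  L5: DEAD (after return at L3)
  L6: DEAD (after return at L3)
Return at L3, total lines = 6
Dead lines: L4 through L6
Count: 3

3


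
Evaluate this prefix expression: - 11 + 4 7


Parsing prefix expression: - 11 + 4 7
Step 1: Innermost operation '+ 4 7'
  4 + 7 = 11
Step 2: Outer operation '- 11 [11]'
  11 - 11 = 0

0


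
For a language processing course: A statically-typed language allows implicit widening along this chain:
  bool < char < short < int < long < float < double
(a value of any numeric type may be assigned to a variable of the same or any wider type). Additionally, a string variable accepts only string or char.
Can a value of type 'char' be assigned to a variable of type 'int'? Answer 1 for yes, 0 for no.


Target variable type: int
Source value type: char
Numeric ranks: char=1, int=3
Widening allowed iff rank(source) <= rank(target): 1 <= 3? Yes
Result: 1

1


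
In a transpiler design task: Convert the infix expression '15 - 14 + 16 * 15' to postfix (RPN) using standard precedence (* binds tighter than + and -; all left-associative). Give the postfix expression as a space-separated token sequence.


Applying the shunting-yard algorithm:
  Operand 15 -> output
  Push '-' onto operator stack -> op-stack: [-]
  Operand 14 -> output
  See '+' (prec 1); top '-' (prec 1) >= it -> pop '-' to output
  Push '+' onto operator stack -> op-stack: [+]
  Operand 16 -> output
  Push '*' onto operator stack -> op-stack: [+, *]
  Operand 15 -> output
  End of input: pop '*' to output
  End of input: pop '+' to output
Postfix result: 15 14 - 16 15 * +

15 14 - 16 15 * +


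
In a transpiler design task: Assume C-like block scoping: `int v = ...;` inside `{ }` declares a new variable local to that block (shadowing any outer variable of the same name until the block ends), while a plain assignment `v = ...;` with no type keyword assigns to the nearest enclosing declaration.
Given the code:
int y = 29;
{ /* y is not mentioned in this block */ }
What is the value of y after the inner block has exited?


Analyzing scoping rules:
Outer scope: declares y = 29
Inner block: y is neither redeclared nor assigned -> unchanged
After the block -> 29
Result: 29

29


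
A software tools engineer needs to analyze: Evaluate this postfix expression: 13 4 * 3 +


Processing tokens left to right:
Push 13, Push 4
Pop 13 and 4, compute 13 * 4 = 52, push 52
Push 3
Pop 52 and 3, compute 52 + 3 = 55, push 55
Stack result: 55

55


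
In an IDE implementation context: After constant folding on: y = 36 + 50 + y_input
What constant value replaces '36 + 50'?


Identifying constant sub-expression:
  Original: y = 36 + 50 + y_input
  36 and 50 are both compile-time constants
  Evaluating: 36 + 50 = 86
  After folding: y = 86 + y_input

86


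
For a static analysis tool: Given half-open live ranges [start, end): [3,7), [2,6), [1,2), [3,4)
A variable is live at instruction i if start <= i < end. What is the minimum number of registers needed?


Live ranges:
  Var0: [3, 7)
  Var1: [2, 6)
  Var2: [1, 2)
  Var3: [3, 4)
Sweep-line events (position, delta, active):
  pos=1 start -> active=1
  pos=2 end -> active=0
  pos=2 start -> active=1
  pos=3 start -> active=2
  pos=3 start -> active=3
  pos=4 end -> active=2
  pos=6 end -> active=1
  pos=7 end -> active=0
Maximum simultaneous active: 3
Minimum registers needed: 3

3


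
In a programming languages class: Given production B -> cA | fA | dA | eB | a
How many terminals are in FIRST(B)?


Production: B -> cA | fA | dA | eB | a
Examining each alternative for leading terminals:
  B -> cA : first terminal = 'c'
  B -> fA : first terminal = 'f'
  B -> dA : first terminal = 'd'
  B -> eB : first terminal = 'e'
  B -> a : first terminal = 'a'
FIRST(B) = {a, c, d, e, f}
Count: 5

5


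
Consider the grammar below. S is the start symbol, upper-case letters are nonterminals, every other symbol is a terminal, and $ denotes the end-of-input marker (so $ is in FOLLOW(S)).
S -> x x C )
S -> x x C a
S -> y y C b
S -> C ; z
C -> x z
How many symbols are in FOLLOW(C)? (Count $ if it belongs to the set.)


S is the start symbol and does not occur in any rule body, so FOLLOW(S) = {$}.
Examining every occurrence of C in a rule body:
  S -> x x C ) : C is followed by terminal ')' -> add ')'
  S -> x x C a : C is followed by terminal 'a' -> add 'a'
  S -> y y C b : C is followed by terminal 'b' -> add 'b'
  S -> C ; z : C is followed by terminal ';' -> add ';'
  C -> x z : C does not occur in the body -> contributes nothing
FOLLOW(C) = {), ;, a, b}
Count: 4

4


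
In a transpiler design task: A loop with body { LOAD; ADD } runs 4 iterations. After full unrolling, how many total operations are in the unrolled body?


Loop body operations: LOAD, ADD (2 ops per iteration)
Unrolling 4 iterations:
  Iteration 1: LOAD, ADD (2 ops)
  Iteration 2: LOAD, ADD (2 ops)
  Iteration 3: LOAD, ADD (2 ops)
  Iteration 4: LOAD, ADD (2 ops)
Total: 4 iterations * 2 ops/iter = 8 operations

8


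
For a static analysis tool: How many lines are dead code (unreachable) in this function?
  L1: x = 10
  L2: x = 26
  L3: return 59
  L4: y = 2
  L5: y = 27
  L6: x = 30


Analyzing control flow:
  L1: reachable (before return)
  L2: reachable (before return)
  L3: reachable (return statement)
  L4: DEAD (after return at L3)
  L5: DEAD (after return at L3)
  L6: DEAD (after return at L3)
Return at L3, total lines = 6
Dead lines: L4 through L6
Count: 3

3


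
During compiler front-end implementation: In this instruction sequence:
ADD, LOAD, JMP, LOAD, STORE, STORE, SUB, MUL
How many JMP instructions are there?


Scanning instruction sequence for JMP:
  Position 1: ADD
  Position 2: LOAD
  Position 3: JMP <- MATCH
  Position 4: LOAD
  Position 5: STORE
  Position 6: STORE
  Position 7: SUB
  Position 8: MUL
Matches at positions: [3]
Total JMP count: 1

1


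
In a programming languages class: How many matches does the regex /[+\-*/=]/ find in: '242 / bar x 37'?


Pattern: /[+\-*/=]/ (operators)
Input: '242 / bar x 37'
Scanning for matches:
  Match 1: '/'
Total matches: 1

1


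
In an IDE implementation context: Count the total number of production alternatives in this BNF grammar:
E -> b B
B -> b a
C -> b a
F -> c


Counting alternatives per rule:
  E: 1 alternative(s)
  B: 1 alternative(s)
  C: 1 alternative(s)
  F: 1 alternative(s)
Sum: 1 + 1 + 1 + 1 = 4

4


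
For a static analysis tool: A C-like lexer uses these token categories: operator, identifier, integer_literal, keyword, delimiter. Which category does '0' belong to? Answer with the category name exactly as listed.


Token: '0'
Checking categories:
  identifier: no
  integer_literal: YES
  operator: no
  keyword: no
  delimiter: no
Category: integer_literal

integer_literal


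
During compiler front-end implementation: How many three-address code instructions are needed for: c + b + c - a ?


Expression: c + b + c - a
Generating three-address code (respecting * over +/- precedence):
  Instruction 1: t1 = c + b
  Instruction 2: t2 = t1 + c
  Instruction 3: t3 = t2 - a
Total instructions: 3

3


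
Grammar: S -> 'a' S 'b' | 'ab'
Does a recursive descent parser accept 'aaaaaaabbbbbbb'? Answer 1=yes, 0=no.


Grammar accepts strings of the form a^n b^n (n >= 1)
Word: 'aaaaaaabbbbbbb'
Counting: 7 a's and 7 b's
Check: 7 == 7? Yes
Derivation (S -> aSb applied 6 time(s), then S -> ab): S => aSb => aaSbb => aaaSbbb => aaaaSbbbb => aaaaaSbbbbb => aaaaaaSbbbbbb => aaaaaaabbbbbbb
Accepted

1


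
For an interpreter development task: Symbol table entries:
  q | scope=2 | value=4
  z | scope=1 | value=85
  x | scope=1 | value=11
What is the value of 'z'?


Searching symbol table for 'z':
  q | scope=2 | value=4
  z | scope=1 | value=85 <- MATCH
  x | scope=1 | value=11
Found 'z' at scope 1 with value 85

85


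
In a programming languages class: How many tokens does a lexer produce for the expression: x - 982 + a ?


Scanning 'x - 982 + a'
Token 1: 'x' -> identifier
Token 2: '-' -> operator
Token 3: '982' -> integer_literal
Token 4: '+' -> operator
Token 5: 'a' -> identifier
Total tokens: 5

5


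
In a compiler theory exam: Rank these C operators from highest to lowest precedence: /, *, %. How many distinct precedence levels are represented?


Looking up precedence for each operator:
  / -> precedence 6
  * -> precedence 6
  % -> precedence 6
Sorted highest to lowest: /, *, %
Distinct precedence values: [6]
Number of distinct levels: 1

1


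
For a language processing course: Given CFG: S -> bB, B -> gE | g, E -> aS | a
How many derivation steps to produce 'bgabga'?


Grammar: S -> bB, B -> gE | g, E -> aS | a
Deriving 'bgabga':
Step 1: S -> bB => bB
Step 2: B -> gE => bgE
Step 3: E -> aS => bgaS
Step 4: S -> bB => bgabB
Step 5: B -> gE => bgabgE
Step 6: E -> a => bgabga
Total derivation steps: 6

6


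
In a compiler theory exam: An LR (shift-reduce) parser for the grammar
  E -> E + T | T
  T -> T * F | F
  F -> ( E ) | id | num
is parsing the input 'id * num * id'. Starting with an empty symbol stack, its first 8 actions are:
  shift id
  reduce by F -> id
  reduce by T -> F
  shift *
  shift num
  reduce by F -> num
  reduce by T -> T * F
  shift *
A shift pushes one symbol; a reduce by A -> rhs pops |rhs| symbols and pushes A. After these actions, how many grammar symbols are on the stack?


Tracking the symbol stack through each action:
  Action 1: shift 'id' : push -> stack = [id] (size 1)
  Action 2: reduce by F -> id : pop 1, push F -> stack = [F] (size 1)
  Action 3: reduce by T -> F : pop 1, push T -> stack = [T] (size 1)
  Action 4: shift '*' : push -> stack = [T, *] (size 2)
  Action 5: shift 'num' : push -> stack = [T, *, num] (size 3)
  Action 6: reduce by F -> num : pop 1, push F -> stack = [T, *, F] (size 3)
  Action 7: reduce by T -> T * F : pop 3, push T -> stack = [T] (size 1)
  Action 8: shift '*' : push -> stack = [T, *] (size 2)
Final stack size: 2

2


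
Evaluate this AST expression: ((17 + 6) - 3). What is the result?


Expression: ((17 + 6) - 3)
Evaluating step by step:
  17 + 6 = 23
  23 - 3 = 20
Result: 20

20


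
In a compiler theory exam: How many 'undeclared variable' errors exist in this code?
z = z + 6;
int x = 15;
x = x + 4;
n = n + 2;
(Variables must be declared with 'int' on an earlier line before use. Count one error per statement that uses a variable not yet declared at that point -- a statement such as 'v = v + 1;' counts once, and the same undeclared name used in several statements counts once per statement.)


Scanning code line by line:
  Line 1: use 'z' -> ERROR (undeclared)
  Line 2: declare 'x' -> declared = ['x']
  Line 3: use 'x' -> OK (declared)
  Line 4: use 'n' -> ERROR (undeclared)
Total undeclared variable errors: 2

2


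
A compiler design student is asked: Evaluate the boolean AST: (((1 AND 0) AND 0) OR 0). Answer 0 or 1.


Step 1: Evaluate inner node
  1 AND 0 = 0
Step 2: Evaluate next node
  0 AND 0 = 0
Step 3: Evaluate root node
  0 OR 0 = 0

0


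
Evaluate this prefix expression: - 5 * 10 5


Parsing prefix expression: - 5 * 10 5
Step 1: Innermost operation '* 10 5'
  10 * 5 = 50
Step 2: Outer operation '- 5 [50]'
  5 - 50 = -45

-45


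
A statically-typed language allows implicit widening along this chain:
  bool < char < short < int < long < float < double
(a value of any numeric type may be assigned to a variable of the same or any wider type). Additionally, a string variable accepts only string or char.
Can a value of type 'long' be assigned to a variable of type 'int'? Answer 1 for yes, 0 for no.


Target variable type: int
Source value type: long
Numeric ranks: long=4, int=3
Widening allowed iff rank(source) <= rank(target): 4 <= 3? No
Result: 0

0


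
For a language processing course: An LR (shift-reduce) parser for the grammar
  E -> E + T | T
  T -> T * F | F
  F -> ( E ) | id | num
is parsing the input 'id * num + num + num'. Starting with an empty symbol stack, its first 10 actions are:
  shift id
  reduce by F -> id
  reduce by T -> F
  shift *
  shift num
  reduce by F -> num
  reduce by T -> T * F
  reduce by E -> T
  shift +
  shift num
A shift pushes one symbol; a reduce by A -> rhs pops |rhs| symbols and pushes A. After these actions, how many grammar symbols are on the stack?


Tracking the symbol stack through each action:
  Action 1: shift 'id' : push -> stack = [id] (size 1)
  Action 2: reduce by F -> id : pop 1, push F -> stack = [F] (size 1)
  Action 3: reduce by T -> F : pop 1, push T -> stack = [T] (size 1)
  Action 4: shift '*' : push -> stack = [T, *] (size 2)
  Action 5: shift 'num' : push -> stack = [T, *, num] (size 3)
  Action 6: reduce by F -> num : pop 1, push F -> stack = [T, *, F] (size 3)
  Action 7: reduce by T -> T * F : pop 3, push T -> stack = [T] (size 1)
  Action 8: reduce by E -> T : pop 1, push E -> stack = [E] (size 1)
  Action 9: shift '+' : push -> stack = [E, +] (size 2)
  Action 10: shift 'num' : push -> stack = [E, +, num] (size 3)
Final stack size: 3

3


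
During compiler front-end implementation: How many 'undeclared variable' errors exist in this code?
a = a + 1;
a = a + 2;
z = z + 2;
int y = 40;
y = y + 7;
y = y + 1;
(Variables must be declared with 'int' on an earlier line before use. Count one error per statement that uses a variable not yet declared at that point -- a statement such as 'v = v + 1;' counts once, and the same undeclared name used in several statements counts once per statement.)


Scanning code line by line:
  Line 1: use 'a' -> ERROR (undeclared)
  Line 2: use 'a' -> ERROR (undeclared)
  Line 3: use 'z' -> ERROR (undeclared)
  Line 4: declare 'y' -> declared = ['y']
  Line 5: use 'y' -> OK (declared)
  Line 6: use 'y' -> OK (declared)
Total undeclared variable errors: 3

3


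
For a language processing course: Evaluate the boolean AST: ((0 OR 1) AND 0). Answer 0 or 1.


Step 1: Evaluate inner node
  0 OR 1 = 1
Step 2: Evaluate root node
  1 AND 0 = 0

0


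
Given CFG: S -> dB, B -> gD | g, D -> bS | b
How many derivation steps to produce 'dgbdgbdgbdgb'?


Grammar: S -> dB, B -> gD | g, D -> bS | b
Deriving 'dgbdgbdgbdgb':
Step 1: S -> dB => dB
Step 2: B -> gD => dgD
Step 3: D -> bS => dgbS
Step 4: S -> dB => dgbdB
Step 5: B -> gD => dgbdgD
Step 6: D -> bS => dgbdgbS
Step 7: S -> dB => dgbdgbdB
Step 8: B -> gD => dgbdgbdgD
Step 9: D -> bS => dgbdgbdgbS
Step 10: S -> dB => dgbdgbdgbdB
Step 11: B -> gD => dgbdgbdgbdgD
Step 12: D -> b => dgbdgbdgbdgb
Total derivation steps: 12

12


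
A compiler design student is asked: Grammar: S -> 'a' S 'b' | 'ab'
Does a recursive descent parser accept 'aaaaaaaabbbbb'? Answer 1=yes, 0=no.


Grammar accepts strings of the form a^n b^n (n >= 1)
Word: 'aaaaaaaabbbbb'
Counting: 8 a's and 5 b's
Check: 8 == 5? No
Mismatch: a-count != b-count
Rejected

0


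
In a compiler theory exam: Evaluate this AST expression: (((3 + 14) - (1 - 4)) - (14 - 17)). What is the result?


Expression: (((3 + 14) - (1 - 4)) - (14 - 17))
Evaluating step by step:
  3 + 14 = 17
  1 - 4 = -3
  17 - -3 = 20
  14 - 17 = -3
  20 - -3 = 23
Result: 23

23


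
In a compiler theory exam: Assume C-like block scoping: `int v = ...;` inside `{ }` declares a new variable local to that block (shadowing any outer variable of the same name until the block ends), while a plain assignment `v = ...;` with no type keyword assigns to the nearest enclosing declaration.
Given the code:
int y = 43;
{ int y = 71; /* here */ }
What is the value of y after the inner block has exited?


Analyzing scoping rules:
Outer scope: declares y = 43
Inner block: 'int y = 71;' declares a NEW y that shadows the outer one
When the block exits the inner y goes out of scope; the outer y was never modified -> 43
Result: 43

43


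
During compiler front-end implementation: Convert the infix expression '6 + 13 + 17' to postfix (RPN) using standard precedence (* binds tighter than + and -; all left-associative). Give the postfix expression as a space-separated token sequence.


Applying the shunting-yard algorithm:
  Operand 6 -> output
  Push '+' onto operator stack -> op-stack: [+]
  Operand 13 -> output
  See '+' (prec 1); top '+' (prec 1) >= it -> pop '+' to output
  Push '+' onto operator stack -> op-stack: [+]
  Operand 17 -> output
  End of input: pop '+' to output
Postfix result: 6 13 + 17 +

6 13 + 17 +


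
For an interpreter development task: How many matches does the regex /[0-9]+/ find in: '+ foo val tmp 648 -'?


Pattern: /[0-9]+/ (int literals)
Input: '+ foo val tmp 648 -'
Scanning for matches:
  Match 1: '648'
Total matches: 1

1


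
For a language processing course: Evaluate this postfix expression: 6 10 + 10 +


Processing tokens left to right:
Push 6, Push 10
Pop 6 and 10, compute 6 + 10 = 16, push 16
Push 10
Pop 16 and 10, compute 16 + 10 = 26, push 26
Stack result: 26

26


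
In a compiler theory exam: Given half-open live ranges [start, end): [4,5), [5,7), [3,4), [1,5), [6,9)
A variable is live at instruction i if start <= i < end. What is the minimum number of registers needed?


Live ranges:
  Var0: [4, 5)
  Var1: [5, 7)
  Var2: [3, 4)
  Var3: [1, 5)
  Var4: [6, 9)
Sweep-line events (position, delta, active):
  pos=1 start -> active=1
  pos=3 start -> active=2
  pos=4 end -> active=1
  pos=4 start -> active=2
  pos=5 end -> active=1
  pos=5 end -> active=0
  pos=5 start -> active=1
  pos=6 start -> active=2
  pos=7 end -> active=1
  pos=9 end -> active=0
Maximum simultaneous active: 2
Minimum registers needed: 2

2


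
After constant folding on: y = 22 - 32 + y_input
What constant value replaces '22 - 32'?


Identifying constant sub-expression:
  Original: y = 22 - 32 + y_input
  22 and 32 are both compile-time constants
  Evaluating: 22 - 32 = -10
  After folding: y = -10 + y_input

-10


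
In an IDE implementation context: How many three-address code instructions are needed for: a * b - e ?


Expression: a * b - e
Generating three-address code (respecting * over +/- precedence):
  Instruction 1: t1 = a * b
  Instruction 2: t2 = t1 - e
Total instructions: 2

2


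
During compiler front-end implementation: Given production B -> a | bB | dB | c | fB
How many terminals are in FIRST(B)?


Production: B -> a | bB | dB | c | fB
Examining each alternative for leading terminals:
  B -> a : first terminal = 'a'
  B -> bB : first terminal = 'b'
  B -> dB : first terminal = 'd'
  B -> c : first terminal = 'c'
  B -> fB : first terminal = 'f'
FIRST(B) = {a, b, c, d, f}
Count: 5

5


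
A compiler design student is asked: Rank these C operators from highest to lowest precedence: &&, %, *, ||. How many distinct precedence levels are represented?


Looking up precedence for each operator:
  && -> precedence 2
  % -> precedence 6
  * -> precedence 6
  || -> precedence 1
Sorted highest to lowest: %, *, &&, ||
Distinct precedence values: [6, 2, 1]
Number of distinct levels: 3

3


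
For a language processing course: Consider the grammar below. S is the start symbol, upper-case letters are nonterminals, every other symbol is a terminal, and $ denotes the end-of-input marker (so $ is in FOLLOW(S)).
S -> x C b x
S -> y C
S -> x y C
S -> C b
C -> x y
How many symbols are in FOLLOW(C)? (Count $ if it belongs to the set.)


S is the start symbol and does not occur in any rule body, so FOLLOW(S) = {$}.
Examining every occurrence of C in a rule body:
  S -> x C b x : C is followed by terminal 'b' -> add 'b'
  S -> y C : C is at the right end -> add FOLLOW(S) = {$}
  S -> x y C : C is at the right end -> add FOLLOW(S) = {$} (already in the set)
  S -> C b : C is followed by terminal 'b' -> add 'b' (already in the set)
  C -> x y : C does not occur in the body -> contributes nothing
FOLLOW(C) = {b, $}
Count: 2

2


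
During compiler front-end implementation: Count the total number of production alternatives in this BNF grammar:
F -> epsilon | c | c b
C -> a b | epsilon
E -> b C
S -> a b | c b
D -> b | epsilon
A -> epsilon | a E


Counting alternatives per rule:
  F: 3 alternative(s)
  C: 2 alternative(s)
  E: 1 alternative(s)
  S: 2 alternative(s)
  D: 2 alternative(s)
  A: 2 alternative(s)
Sum: 3 + 2 + 1 + 2 + 2 + 2 = 12

12
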